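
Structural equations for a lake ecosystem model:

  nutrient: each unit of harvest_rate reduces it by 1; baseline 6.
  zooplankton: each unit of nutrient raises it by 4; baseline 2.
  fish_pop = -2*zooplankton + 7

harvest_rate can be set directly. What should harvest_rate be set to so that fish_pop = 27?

Substituting into the zooplankton equation gives zooplankton = -4*harvest_rate + 26.
This gives fish_pop = 8*harvest_rate - 45.
Solve 8*harvest_rate - 45 = 27: harvest_rate = (27 + 45) / 8 = 9.

harvest_rate = 9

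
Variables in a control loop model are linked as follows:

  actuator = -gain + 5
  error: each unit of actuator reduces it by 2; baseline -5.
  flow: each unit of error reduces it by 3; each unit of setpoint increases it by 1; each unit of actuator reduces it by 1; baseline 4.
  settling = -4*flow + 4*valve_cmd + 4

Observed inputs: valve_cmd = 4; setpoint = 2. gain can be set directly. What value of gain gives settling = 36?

Substituting into the error equation gives error = 2*gain - 15.
So flow = -5*gain + 46.
So settling = 20*gain - 164.
Solve 20*gain - 164 = 36: gain = (36 + 164) / 20 = 10.

gain = 10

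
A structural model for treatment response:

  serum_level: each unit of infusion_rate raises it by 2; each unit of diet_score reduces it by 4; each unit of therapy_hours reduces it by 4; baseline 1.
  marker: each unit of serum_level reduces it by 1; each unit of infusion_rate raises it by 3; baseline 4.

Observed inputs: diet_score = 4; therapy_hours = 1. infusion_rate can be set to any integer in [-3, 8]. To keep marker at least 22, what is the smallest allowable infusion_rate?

Substituting into the serum_level equation gives serum_level = 2*infusion_rate - 19.
Substituting into the marker equation gives marker = infusion_rate + 23.
Require infusion_rate + 23 ≥ 22, so infusion_rate ≥ -1.
The smallest integer in [-3, 8] satisfying this is -1.

infusion_rate = -1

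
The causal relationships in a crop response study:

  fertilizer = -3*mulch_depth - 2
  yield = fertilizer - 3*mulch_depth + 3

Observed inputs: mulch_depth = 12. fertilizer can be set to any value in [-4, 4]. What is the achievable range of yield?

-37 to -29

Intervening on fertilizer fixes its value directly, overriding its dependence on mulch_depth.
Substituting into the yield equation gives yield = fertilizer - 33.
Linear in fertilizer, so extremes are at the endpoints: fertilizer = -4 gives yield = -37; fertilizer = 4 gives yield = -29.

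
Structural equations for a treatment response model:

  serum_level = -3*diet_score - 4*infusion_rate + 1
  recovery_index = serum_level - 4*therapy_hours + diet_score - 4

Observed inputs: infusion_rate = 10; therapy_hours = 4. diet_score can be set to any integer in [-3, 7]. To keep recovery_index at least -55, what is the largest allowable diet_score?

Substituting into the serum_level equation gives serum_level = -3*diet_score - 39.
This gives recovery_index = -2*diet_score - 59.
Require -2*diet_score - 59 ≥ -55, so diet_score ≤ -2.
The largest integer in [-3, 7] satisfying this is -2.

diet_score = -2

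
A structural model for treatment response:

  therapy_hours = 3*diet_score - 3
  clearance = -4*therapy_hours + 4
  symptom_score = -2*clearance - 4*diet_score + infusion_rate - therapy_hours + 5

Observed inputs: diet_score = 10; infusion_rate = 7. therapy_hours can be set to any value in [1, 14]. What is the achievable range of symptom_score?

Intervening on therapy_hours fixes its value directly, overriding its dependence on diet_score.
Substituting into the symptom_score equation gives symptom_score = 7*therapy_hours - 36.
Linear in therapy_hours, so extremes are at the endpoints: therapy_hours = 1 gives symptom_score = -29; therapy_hours = 14 gives symptom_score = 62.

-29 to 62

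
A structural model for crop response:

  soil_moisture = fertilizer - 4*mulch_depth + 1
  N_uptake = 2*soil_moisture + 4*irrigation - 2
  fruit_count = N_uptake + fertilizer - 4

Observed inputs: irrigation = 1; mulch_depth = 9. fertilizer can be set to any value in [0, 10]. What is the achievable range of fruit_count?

-72 to -42

Substituting into the soil_moisture equation gives soil_moisture = fertilizer - 35.
Substituting into the N_uptake equation gives N_uptake = 2*fertilizer - 68.
Substituting into the fruit_count equation gives fruit_count = 3*fertilizer - 72.
Linear in fertilizer, so extremes are at the endpoints: fertilizer = 0 gives fruit_count = -72; fertilizer = 10 gives fruit_count = -42.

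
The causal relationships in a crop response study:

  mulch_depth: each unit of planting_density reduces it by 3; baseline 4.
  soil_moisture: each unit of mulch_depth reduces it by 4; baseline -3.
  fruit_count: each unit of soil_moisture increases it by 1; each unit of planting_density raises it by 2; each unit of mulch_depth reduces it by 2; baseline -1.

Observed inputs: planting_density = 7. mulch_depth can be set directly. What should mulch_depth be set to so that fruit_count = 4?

Intervening on mulch_depth fixes its value directly, overriding its dependence on planting_density.
Substituting into the fruit_count equation gives fruit_count = -6*mulch_depth + 10.
Solve -6*mulch_depth + 10 = 4: mulch_depth = (4 - 10) / -6 = 1.

mulch_depth = 1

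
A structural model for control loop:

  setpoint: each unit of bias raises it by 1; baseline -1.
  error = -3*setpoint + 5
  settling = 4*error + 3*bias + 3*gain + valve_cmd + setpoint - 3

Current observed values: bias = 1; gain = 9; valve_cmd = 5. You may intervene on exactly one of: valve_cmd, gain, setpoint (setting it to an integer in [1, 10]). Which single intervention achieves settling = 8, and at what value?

set setpoint = 4

Intervening on valve_cmd: settling = valve_cmd + 47. Reaching 8 requires valve_cmd = -39, outside [1, 10].
Intervening on gain: settling = 3*gain + 25. Reaching 8 requires gain = -17/3, not an integer.
Intervening on setpoint: with other inputs at their observed values, settling = -11*setpoint + 52. Solving for 8 gives setpoint = 4, within [1, 10].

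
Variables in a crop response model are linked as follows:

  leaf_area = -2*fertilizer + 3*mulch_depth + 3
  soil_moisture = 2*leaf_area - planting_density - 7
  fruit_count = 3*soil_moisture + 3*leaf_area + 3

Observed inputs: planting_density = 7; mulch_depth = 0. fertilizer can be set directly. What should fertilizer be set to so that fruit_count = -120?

fertilizer = 6

Substituting into the leaf_area equation gives leaf_area = -2*fertilizer + 3.
Substituting into the soil_moisture equation gives soil_moisture = -4*fertilizer - 8.
Substituting into the fruit_count equation gives fruit_count = -18*fertilizer - 12.
Solve -18*fertilizer - 12 = -120: fertilizer = (-120 + 12) / -18 = 6.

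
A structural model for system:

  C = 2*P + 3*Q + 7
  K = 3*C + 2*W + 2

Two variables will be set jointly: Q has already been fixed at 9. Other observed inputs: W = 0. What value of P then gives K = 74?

With Q held at 9:
Substituting into the C equation gives C = 2*P + 34.
K becomes 6*P + 104.
Solve 6*P + 104 = 74: P = (74 - 104) / 6 = -5.

P = -5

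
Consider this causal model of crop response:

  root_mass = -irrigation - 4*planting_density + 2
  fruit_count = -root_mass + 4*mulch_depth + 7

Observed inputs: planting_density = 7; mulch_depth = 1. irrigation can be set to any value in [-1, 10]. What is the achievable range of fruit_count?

36 to 47

Substituting into the root_mass equation gives root_mass = -irrigation - 26.
Substituting into the fruit_count equation gives fruit_count = irrigation + 37.
Linear in irrigation, so extremes are at the endpoints: irrigation = -1 gives fruit_count = 36; irrigation = 10 gives fruit_count = 47.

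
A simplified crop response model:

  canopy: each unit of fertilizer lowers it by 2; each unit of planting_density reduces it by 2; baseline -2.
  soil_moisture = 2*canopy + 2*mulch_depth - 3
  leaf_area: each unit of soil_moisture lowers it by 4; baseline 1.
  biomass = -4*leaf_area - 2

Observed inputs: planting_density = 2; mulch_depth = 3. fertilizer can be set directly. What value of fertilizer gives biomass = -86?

Substituting into the canopy equation gives canopy = -2*fertilizer - 6.
So soil_moisture = -4*fertilizer - 9.
This gives leaf_area = 16*fertilizer + 37.
So biomass = -64*fertilizer - 150.
Solve -64*fertilizer - 150 = -86: fertilizer = (-86 + 150) / -64 = -1.

fertilizer = -1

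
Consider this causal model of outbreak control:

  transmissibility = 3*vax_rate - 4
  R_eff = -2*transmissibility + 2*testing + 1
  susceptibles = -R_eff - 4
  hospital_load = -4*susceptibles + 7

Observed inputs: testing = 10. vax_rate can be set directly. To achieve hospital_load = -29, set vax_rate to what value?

Substituting into the R_eff equation gives R_eff = -6*vax_rate + 29.
Substituting into the susceptibles equation gives susceptibles = 6*vax_rate - 33.
Substituting into the hospital_load equation gives hospital_load = -24*vax_rate + 139.
Solve -24*vax_rate + 139 = -29: vax_rate = (-29 - 139) / -24 = 7.

vax_rate = 7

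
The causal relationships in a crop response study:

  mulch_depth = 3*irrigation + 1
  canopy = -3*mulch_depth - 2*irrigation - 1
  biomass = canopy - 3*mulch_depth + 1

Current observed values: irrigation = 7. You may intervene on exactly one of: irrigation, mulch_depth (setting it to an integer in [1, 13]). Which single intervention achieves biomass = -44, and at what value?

set mulch_depth = 5

Intervening on irrigation: biomass = -20*irrigation - 6. Reaching -44 requires irrigation = 19/10, not an integer.
Intervening on mulch_depth: with other inputs at their observed values, biomass = -6*mulch_depth - 14. Solving for -44 gives mulch_depth = 5, within [1, 13].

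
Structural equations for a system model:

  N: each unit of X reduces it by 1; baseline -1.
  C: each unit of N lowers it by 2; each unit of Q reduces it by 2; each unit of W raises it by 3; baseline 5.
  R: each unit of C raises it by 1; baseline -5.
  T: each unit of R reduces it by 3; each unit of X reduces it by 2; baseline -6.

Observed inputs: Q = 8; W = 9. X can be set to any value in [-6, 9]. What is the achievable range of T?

-117 to 3

Substituting into the C equation gives C = 2*X + 18.
So R = 2*X + 13.
So T = -8*X - 45.
Linear in X, so extremes are at the endpoints: X = -6 gives T = 3; X = 9 gives T = -117.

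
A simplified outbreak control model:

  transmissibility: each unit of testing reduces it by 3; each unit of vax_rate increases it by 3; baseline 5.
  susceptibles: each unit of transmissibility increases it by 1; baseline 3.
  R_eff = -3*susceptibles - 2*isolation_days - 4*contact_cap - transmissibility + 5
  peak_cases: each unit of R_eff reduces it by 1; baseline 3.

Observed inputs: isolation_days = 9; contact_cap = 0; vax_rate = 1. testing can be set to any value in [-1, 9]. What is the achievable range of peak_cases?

-51 to 69

Substituting into the transmissibility equation gives transmissibility = -3*testing + 8.
susceptibles becomes -3*testing + 11.
Substituting into the R_eff equation gives R_eff = 12*testing - 54.
So peak_cases = -12*testing + 57.
Linear in testing, so extremes are at the endpoints: testing = -1 gives peak_cases = 69; testing = 9 gives peak_cases = -51.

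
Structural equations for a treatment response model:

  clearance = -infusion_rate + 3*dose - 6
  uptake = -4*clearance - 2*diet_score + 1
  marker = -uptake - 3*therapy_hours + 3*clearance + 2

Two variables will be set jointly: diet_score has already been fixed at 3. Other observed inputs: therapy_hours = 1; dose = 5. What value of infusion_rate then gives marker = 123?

infusion_rate = -8

With diet_score held at 3:
Substituting into the clearance equation gives clearance = -infusion_rate + 9.
uptake becomes 4*infusion_rate - 41.
Substituting into the marker equation gives marker = -7*infusion_rate + 67.
Solve -7*infusion_rate + 67 = 123: infusion_rate = (123 - 67) / -7 = -8.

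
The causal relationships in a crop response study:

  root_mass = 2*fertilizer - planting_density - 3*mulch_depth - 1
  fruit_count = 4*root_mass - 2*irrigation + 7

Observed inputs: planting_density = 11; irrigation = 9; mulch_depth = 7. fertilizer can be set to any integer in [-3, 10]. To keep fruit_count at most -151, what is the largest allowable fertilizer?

fertilizer = -1

Substituting into the root_mass equation gives root_mass = 2*fertilizer - 33.
fruit_count becomes 8*fertilizer - 143.
Require 8*fertilizer - 143 ≤ -151, so fertilizer ≤ -1.
The largest integer in [-3, 10] satisfying this is -1.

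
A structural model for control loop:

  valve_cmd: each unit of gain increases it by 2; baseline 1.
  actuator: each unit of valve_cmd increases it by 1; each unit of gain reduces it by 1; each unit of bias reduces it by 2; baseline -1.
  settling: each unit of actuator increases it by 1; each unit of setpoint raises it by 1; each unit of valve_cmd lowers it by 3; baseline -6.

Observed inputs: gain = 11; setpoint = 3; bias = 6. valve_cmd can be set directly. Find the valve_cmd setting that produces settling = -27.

valve_cmd = 0

Intervening on valve_cmd fixes its value directly, overriding its dependence on gain.
Substituting into the actuator equation gives actuator = valve_cmd - 24.
settling becomes -2*valve_cmd - 27.
Solve -2*valve_cmd - 27 = -27: valve_cmd = (-27 + 27) / -2 = 0.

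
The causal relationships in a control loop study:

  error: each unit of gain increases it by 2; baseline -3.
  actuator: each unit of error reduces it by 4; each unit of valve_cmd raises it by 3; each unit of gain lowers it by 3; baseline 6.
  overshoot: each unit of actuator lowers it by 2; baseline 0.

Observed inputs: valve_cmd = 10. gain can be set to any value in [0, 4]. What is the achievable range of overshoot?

Substituting into the actuator equation gives actuator = -11*gain + 48.
Substituting into the overshoot equation gives overshoot = 22*gain - 96.
Linear in gain, so extremes are at the endpoints: gain = 0 gives overshoot = -96; gain = 4 gives overshoot = -8.

-96 to -8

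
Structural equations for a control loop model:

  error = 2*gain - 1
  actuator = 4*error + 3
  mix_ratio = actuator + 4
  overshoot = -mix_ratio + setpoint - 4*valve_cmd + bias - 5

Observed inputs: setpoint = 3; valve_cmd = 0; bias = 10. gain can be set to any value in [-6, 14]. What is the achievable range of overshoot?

Substituting into the actuator equation gives actuator = 8*gain - 1.
mix_ratio becomes 8*gain + 3.
overshoot becomes -8*gain + 5.
Linear in gain, so extremes are at the endpoints: gain = -6 gives overshoot = 53; gain = 14 gives overshoot = -107.

-107 to 53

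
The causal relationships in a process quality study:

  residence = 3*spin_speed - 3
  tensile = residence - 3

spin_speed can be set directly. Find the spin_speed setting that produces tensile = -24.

spin_speed = -6

Substituting into the tensile equation gives tensile = 3*spin_speed - 6.
Solve 3*spin_speed - 6 = -24: spin_speed = (-24 + 6) / 3 = -6.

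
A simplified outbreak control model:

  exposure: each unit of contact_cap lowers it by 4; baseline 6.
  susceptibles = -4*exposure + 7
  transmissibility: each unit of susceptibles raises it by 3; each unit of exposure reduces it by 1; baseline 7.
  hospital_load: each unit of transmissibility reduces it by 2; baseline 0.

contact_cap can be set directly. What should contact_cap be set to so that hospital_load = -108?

Substituting into the susceptibles equation gives susceptibles = 16*contact_cap - 17.
Substituting into the transmissibility equation gives transmissibility = 52*contact_cap - 50.
Substituting into the hospital_load equation gives hospital_load = -104*contact_cap + 100.
Solve -104*contact_cap + 100 = -108: contact_cap = (-108 - 100) / -104 = 2.

contact_cap = 2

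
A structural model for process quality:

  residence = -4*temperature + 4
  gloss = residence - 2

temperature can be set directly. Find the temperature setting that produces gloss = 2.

temperature = 0

Substituting into the gloss equation gives gloss = -4*temperature + 2.
Solve -4*temperature + 2 = 2: temperature = (2 - 2) / -4 = 0.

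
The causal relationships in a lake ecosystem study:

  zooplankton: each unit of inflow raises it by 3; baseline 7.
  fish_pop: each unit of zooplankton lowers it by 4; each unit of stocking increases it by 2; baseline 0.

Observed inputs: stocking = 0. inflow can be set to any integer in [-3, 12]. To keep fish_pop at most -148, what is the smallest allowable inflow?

inflow = 10

Substituting into the fish_pop equation gives fish_pop = -12*inflow - 28.
Require -12*inflow - 28 ≤ -148, so inflow ≥ 10.
The smallest integer in [-3, 12] satisfying this is 10.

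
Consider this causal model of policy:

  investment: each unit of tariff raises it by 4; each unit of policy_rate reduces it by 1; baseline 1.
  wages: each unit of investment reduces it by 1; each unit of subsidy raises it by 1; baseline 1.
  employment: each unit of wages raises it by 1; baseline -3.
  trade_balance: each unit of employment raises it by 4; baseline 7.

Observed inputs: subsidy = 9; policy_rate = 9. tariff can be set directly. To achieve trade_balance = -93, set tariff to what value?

Substituting into the investment equation gives investment = 4*tariff - 8.
Substituting into the wages equation gives wages = -4*tariff + 18.
Substituting into the employment equation gives employment = -4*tariff + 15.
Substituting into the trade_balance equation gives trade_balance = -16*tariff + 67.
Solve -16*tariff + 67 = -93: tariff = (-93 - 67) / -16 = 10.

tariff = 10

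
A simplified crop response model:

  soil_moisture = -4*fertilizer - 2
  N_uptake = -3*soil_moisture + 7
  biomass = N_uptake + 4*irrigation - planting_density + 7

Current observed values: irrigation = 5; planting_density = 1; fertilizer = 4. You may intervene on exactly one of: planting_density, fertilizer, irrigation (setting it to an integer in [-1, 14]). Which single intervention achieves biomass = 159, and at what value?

Intervening on planting_density: biomass = -planting_density + 88. Reaching 159 requires planting_density = -71, outside [-1, 14].
Intervening on fertilizer: with other inputs at their observed values, biomass = 12*fertilizer + 39. Solving for 159 gives fertilizer = 10, within [-1, 14].
Intervening on irrigation: biomass = 4*irrigation + 67. Reaching 159 requires irrigation = 23, outside [-1, 14].

set fertilizer = 10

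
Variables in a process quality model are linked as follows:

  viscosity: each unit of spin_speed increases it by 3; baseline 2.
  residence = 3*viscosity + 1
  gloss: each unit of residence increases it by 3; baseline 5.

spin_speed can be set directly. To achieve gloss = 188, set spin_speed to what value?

spin_speed = 6

Substituting into the residence equation gives residence = 9*spin_speed + 7.
Substituting into the gloss equation gives gloss = 27*spin_speed + 26.
Solve 27*spin_speed + 26 = 188: spin_speed = (188 - 26) / 27 = 6.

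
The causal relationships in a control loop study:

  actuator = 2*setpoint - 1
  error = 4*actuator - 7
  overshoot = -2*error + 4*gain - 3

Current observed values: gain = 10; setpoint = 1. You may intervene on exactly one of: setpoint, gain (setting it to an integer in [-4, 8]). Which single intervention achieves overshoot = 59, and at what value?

set setpoint = 0

Intervening on setpoint: with other inputs at their observed values, overshoot = -16*setpoint + 59. Solving for 59 gives setpoint = 0, within [-4, 8].
Intervening on gain: overshoot = 4*gain + 3. Reaching 59 requires gain = 14, outside [-4, 8].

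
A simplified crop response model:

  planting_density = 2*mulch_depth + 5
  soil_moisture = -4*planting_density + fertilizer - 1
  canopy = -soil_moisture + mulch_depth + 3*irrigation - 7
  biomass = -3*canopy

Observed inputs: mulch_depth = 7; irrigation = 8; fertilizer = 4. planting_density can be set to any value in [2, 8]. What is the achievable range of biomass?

-159 to -87

Intervening on planting_density fixes its value directly, overriding its dependence on mulch_depth.
Substituting into the soil_moisture equation gives soil_moisture = -4*planting_density + 3.
This gives canopy = 4*planting_density + 21.
This gives biomass = -12*planting_density - 63.
Linear in planting_density, so extremes are at the endpoints: planting_density = 2 gives biomass = -87; planting_density = 8 gives biomass = -159.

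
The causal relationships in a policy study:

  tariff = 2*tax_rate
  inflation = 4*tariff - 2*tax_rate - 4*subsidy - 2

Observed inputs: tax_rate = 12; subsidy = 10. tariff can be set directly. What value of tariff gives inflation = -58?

tariff = 2

Intervening on tariff fixes its value directly, overriding its dependence on tax_rate.
Substituting into the inflation equation gives inflation = 4*tariff - 66.
Solve 4*tariff - 66 = -58: tariff = (-58 + 66) / 4 = 2.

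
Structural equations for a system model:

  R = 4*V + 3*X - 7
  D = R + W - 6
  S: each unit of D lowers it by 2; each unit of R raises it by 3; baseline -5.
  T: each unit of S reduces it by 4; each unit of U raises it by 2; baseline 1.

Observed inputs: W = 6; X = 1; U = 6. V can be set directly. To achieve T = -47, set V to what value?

V = 6

Substituting into the R equation gives R = 4*V - 4.
D becomes 4*V - 4.
Substituting into the S equation gives S = 4*V - 9.
Substituting into the T equation gives T = -16*V + 49.
Solve -16*V + 49 = -47: V = (-47 - 49) / -16 = 6.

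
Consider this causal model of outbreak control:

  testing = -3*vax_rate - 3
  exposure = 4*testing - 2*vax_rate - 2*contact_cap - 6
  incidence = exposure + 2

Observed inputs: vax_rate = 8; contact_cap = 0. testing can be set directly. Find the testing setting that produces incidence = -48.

testing = -7

Intervening on testing fixes its value directly, overriding its dependence on vax_rate.
Substituting into the exposure equation gives exposure = 4*testing - 22.
Substituting into the incidence equation gives incidence = 4*testing - 20.
Solve 4*testing - 20 = -48: testing = (-48 + 20) / 4 = -7.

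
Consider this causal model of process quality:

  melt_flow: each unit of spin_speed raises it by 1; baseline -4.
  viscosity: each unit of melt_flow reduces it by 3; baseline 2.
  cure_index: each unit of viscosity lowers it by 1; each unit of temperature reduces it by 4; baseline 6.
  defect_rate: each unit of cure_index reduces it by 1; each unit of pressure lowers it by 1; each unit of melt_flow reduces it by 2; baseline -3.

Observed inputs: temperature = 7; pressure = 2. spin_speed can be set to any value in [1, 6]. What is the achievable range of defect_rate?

9 to 34

Substituting into the viscosity equation gives viscosity = -3*spin_speed + 14.
This gives cure_index = 3*spin_speed - 36.
So defect_rate = -5*spin_speed + 39.
Linear in spin_speed, so extremes are at the endpoints: spin_speed = 1 gives defect_rate = 34; spin_speed = 6 gives defect_rate = 9.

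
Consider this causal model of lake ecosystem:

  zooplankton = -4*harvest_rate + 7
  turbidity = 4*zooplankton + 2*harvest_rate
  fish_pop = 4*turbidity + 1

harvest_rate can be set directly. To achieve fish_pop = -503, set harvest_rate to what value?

Substituting into the turbidity equation gives turbidity = -14*harvest_rate + 28.
This gives fish_pop = -56*harvest_rate + 113.
Solve -56*harvest_rate + 113 = -503: harvest_rate = (-503 - 113) / -56 = 11.

harvest_rate = 11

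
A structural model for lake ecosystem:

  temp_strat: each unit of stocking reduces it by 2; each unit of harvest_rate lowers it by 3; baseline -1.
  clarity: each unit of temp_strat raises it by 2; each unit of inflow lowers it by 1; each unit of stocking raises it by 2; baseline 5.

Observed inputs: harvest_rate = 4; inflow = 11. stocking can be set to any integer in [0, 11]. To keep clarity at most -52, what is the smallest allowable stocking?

Substituting into the temp_strat equation gives temp_strat = -2*stocking - 13.
This gives clarity = -2*stocking - 32.
Require -2*stocking - 32 ≤ -52, so stocking ≥ 10.
The smallest integer in [0, 11] satisfying this is 10.

stocking = 10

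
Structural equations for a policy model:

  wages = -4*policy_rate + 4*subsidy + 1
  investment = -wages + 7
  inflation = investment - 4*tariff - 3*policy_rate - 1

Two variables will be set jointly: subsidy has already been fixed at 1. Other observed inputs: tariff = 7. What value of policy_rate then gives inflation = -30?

policy_rate = -3

With subsidy held at 1:
Substituting into the wages equation gives wages = -4*policy_rate + 5.
Substituting into the investment equation gives investment = 4*policy_rate + 2.
Substituting into the inflation equation gives inflation = policy_rate - 27.
Solve policy_rate - 27 = -30: policy_rate = (-30 + 27) / 1 = -3.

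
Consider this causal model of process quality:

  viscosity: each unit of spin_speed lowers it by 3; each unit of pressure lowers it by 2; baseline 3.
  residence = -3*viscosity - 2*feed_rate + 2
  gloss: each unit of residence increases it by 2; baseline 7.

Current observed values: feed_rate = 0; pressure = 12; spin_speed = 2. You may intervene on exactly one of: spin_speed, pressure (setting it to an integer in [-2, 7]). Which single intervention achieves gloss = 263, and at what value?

set spin_speed = 7

Intervening on spin_speed: with other inputs at their observed values, gloss = 18*spin_speed + 137. Solving for 263 gives spin_speed = 7, within [-2, 7].
Intervening on pressure: gloss = 12*pressure + 29. Reaching 263 requires pressure = 39/2, not an integer.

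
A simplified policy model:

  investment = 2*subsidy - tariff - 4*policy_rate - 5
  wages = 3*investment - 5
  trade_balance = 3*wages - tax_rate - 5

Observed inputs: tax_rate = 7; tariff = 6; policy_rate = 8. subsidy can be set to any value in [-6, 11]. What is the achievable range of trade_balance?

-522 to -216

Substituting into the investment equation gives investment = 2*subsidy - 43.
Substituting into the wages equation gives wages = 6*subsidy - 134.
trade_balance becomes 18*subsidy - 414.
Linear in subsidy, so extremes are at the endpoints: subsidy = -6 gives trade_balance = -522; subsidy = 11 gives trade_balance = -216.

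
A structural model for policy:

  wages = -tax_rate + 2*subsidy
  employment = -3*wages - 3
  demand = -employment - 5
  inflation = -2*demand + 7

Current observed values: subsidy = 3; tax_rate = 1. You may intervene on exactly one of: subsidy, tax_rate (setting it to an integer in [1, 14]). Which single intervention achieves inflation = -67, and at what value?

Intervening on subsidy: with other inputs at their observed values, inflation = -12*subsidy + 17. Solving for -67 gives subsidy = 7, within [1, 14].
Intervening on tax_rate: inflation = 6*tax_rate - 25. Reaching -67 requires tax_rate = -7, outside [1, 14].

set subsidy = 7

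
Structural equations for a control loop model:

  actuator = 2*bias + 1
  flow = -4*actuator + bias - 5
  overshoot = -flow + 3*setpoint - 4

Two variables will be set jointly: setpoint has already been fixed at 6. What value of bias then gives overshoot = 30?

bias = 1

With setpoint held at 6:
Substituting into the flow equation gives flow = -7*bias - 9.
Substituting into the overshoot equation gives overshoot = 7*bias + 23.
Solve 7*bias + 23 = 30: bias = (30 - 23) / 7 = 1.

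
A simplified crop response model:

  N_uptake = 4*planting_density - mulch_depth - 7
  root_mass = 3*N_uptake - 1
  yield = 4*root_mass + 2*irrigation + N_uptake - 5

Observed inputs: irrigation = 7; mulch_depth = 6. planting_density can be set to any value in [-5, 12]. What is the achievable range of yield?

-424 to 460

Substituting into the N_uptake equation gives N_uptake = 4*planting_density - 13.
root_mass becomes 12*planting_density - 40.
yield becomes 52*planting_density - 164.
Linear in planting_density, so extremes are at the endpoints: planting_density = -5 gives yield = -424; planting_density = 12 gives yield = 460.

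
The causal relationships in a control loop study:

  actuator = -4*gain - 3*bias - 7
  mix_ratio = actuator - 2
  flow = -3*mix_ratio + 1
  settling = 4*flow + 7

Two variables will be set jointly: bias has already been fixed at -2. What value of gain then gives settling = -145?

With bias held at -2:
Substituting into the actuator equation gives actuator = -4*gain - 1.
This gives mix_ratio = -4*gain - 3.
flow becomes 12*gain + 10.
settling becomes 48*gain + 47.
Solve 48*gain + 47 = -145: gain = (-145 - 47) / 48 = -4.

gain = -4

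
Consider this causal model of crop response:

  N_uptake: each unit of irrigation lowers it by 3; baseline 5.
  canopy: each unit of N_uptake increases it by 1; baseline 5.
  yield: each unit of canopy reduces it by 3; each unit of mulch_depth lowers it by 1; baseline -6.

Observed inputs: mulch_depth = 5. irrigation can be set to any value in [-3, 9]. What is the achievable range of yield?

-68 to 40

Substituting into the canopy equation gives canopy = -3*irrigation + 10.
So yield = 9*irrigation - 41.
Linear in irrigation, so extremes are at the endpoints: irrigation = -3 gives yield = -68; irrigation = 9 gives yield = 40.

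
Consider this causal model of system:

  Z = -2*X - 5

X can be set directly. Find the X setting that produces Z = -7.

X = 1

Solve -2*X - 5 = -7: X = (-7 + 5) / -2 = 1.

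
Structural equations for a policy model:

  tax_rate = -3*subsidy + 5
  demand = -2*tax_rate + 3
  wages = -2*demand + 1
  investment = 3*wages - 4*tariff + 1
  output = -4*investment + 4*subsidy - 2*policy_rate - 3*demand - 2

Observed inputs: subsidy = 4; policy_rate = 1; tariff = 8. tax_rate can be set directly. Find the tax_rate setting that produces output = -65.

tax_rate = 6

Intervening on tax_rate fixes its value directly, overriding its dependence on subsidy.
Substituting into the wages equation gives wages = 4*tax_rate - 5.
investment becomes 12*tax_rate - 46.
This gives output = -42*tax_rate + 187.
Solve -42*tax_rate + 187 = -65: tax_rate = (-65 - 187) / -42 = 6.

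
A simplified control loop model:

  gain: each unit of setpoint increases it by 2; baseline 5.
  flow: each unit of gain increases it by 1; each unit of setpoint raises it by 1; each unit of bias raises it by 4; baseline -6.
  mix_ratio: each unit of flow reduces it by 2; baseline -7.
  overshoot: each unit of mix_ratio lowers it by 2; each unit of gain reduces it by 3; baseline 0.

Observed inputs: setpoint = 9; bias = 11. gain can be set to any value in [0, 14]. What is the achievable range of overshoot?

202 to 216

Intervening on gain fixes its value directly, overriding its dependence on setpoint.
Substituting into the flow equation gives flow = gain + 47.
So mix_ratio = -2*gain - 101.
overshoot becomes gain + 202.
Linear in gain, so extremes are at the endpoints: gain = 0 gives overshoot = 202; gain = 14 gives overshoot = 216.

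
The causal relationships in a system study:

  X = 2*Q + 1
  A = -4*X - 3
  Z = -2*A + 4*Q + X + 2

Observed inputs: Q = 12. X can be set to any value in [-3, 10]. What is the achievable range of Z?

Intervening on X fixes its value directly, overriding its dependence on Q.
Substituting into the Z equation gives Z = 9*X + 56.
Linear in X, so extremes are at the endpoints: X = -3 gives Z = 29; X = 10 gives Z = 146.

29 to 146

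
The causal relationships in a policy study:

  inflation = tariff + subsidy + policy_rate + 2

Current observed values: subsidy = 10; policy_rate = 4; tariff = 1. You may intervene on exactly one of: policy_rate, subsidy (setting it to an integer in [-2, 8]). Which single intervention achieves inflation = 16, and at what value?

Intervening on policy_rate: with other inputs at their observed values, inflation = policy_rate + 13. Solving for 16 gives policy_rate = 3, within [-2, 8].
Intervening on subsidy: inflation = subsidy + 7. Reaching 16 requires subsidy = 9, outside [-2, 8].

set policy_rate = 3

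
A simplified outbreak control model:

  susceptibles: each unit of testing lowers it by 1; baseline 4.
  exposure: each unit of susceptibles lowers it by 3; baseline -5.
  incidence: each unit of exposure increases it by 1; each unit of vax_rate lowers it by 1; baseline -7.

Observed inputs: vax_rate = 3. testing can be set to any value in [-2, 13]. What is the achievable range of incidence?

-33 to 12

Substituting into the exposure equation gives exposure = 3*testing - 17.
Substituting into the incidence equation gives incidence = 3*testing - 27.
Linear in testing, so extremes are at the endpoints: testing = -2 gives incidence = -33; testing = 13 gives incidence = 12.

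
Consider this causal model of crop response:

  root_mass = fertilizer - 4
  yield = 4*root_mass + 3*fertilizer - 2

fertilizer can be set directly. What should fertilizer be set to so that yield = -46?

Substituting into the yield equation gives yield = 7*fertilizer - 18.
Solve 7*fertilizer - 18 = -46: fertilizer = (-46 + 18) / 7 = -4.

fertilizer = -4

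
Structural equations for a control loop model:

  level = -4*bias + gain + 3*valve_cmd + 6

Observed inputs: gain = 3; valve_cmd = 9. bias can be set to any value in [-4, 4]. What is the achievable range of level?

20 to 52

Substituting into the level equation gives level = -4*bias + 36.
Linear in bias, so extremes are at the endpoints: bias = -4 gives level = 52; bias = 4 gives level = 20.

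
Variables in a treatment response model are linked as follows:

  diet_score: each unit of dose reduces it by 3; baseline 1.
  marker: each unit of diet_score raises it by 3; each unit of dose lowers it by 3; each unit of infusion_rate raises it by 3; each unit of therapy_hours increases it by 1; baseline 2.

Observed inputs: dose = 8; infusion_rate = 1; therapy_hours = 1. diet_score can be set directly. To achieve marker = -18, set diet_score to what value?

Intervening on diet_score fixes its value directly, overriding its dependence on dose.
Substituting into the marker equation gives marker = 3*diet_score - 18.
Solve 3*diet_score - 18 = -18: diet_score = (-18 + 18) / 3 = 0.

diet_score = 0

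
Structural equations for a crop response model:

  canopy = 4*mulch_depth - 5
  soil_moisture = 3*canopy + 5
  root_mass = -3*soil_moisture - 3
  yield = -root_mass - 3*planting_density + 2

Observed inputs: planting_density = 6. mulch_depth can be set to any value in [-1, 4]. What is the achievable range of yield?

Substituting into the soil_moisture equation gives soil_moisture = 12*mulch_depth - 10.
Substituting into the root_mass equation gives root_mass = -36*mulch_depth + 27.
This gives yield = 36*mulch_depth - 43.
Linear in mulch_depth, so extremes are at the endpoints: mulch_depth = -1 gives yield = -79; mulch_depth = 4 gives yield = 101.

-79 to 101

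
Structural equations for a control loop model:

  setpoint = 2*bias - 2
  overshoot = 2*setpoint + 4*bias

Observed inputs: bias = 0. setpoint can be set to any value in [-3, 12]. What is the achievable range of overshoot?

-6 to 24

Intervening on setpoint fixes its value directly, overriding its dependence on bias.
Substituting into the overshoot equation gives overshoot = 2*setpoint.
Linear in setpoint, so extremes are at the endpoints: setpoint = -3 gives overshoot = -6; setpoint = 12 gives overshoot = 24.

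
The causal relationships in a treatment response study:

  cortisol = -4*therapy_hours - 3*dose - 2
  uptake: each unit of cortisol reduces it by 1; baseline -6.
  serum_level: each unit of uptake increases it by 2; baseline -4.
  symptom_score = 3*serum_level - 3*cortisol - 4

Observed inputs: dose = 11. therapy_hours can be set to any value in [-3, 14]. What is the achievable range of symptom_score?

155 to 767

Substituting into the cortisol equation gives cortisol = -4*therapy_hours - 35.
uptake becomes 4*therapy_hours + 29.
So serum_level = 8*therapy_hours + 54.
So symptom_score = 36*therapy_hours + 263.
Linear in therapy_hours, so extremes are at the endpoints: therapy_hours = -3 gives symptom_score = 155; therapy_hours = 14 gives symptom_score = 767.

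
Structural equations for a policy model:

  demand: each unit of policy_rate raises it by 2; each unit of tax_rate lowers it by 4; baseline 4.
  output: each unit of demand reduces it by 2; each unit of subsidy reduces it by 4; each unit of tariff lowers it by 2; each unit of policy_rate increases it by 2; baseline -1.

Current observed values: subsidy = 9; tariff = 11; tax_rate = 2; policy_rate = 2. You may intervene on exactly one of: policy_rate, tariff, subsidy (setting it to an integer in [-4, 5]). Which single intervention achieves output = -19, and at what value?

set subsidy = 0

Intervening on policy_rate: output = -2*policy_rate - 51. Reaching -19 requires policy_rate = -16, outside [-4, 5].
Intervening on tariff: output = -2*tariff - 33. Reaching -19 requires tariff = -7, outside [-4, 5].
Intervening on subsidy: with other inputs at their observed values, output = -4*subsidy - 19. Solving for -19 gives subsidy = 0, within [-4, 5].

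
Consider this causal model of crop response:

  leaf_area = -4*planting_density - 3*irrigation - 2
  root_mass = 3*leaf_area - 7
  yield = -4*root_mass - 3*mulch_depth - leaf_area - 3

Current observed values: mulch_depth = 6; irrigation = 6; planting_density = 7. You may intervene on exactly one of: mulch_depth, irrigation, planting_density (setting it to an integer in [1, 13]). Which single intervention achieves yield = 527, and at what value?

set planting_density = 5

Intervening on mulch_depth: yield = -3*mulch_depth + 649. Reaching 527 requires mulch_depth = 122/3, not an integer.
Intervening on irrigation: yield = 39*irrigation + 397. Reaching 527 requires irrigation = 10/3, not an integer.
Intervening on planting_density: with other inputs at their observed values, yield = 52*planting_density + 267. Solving for 527 gives planting_density = 5, within [1, 13].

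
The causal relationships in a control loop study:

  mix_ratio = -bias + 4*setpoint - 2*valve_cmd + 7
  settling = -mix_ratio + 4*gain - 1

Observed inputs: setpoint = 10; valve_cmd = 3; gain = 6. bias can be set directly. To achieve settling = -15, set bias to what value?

bias = 3

Substituting into the mix_ratio equation gives mix_ratio = -bias + 41.
Substituting into the settling equation gives settling = bias - 18.
Solve bias - 18 = -15: bias = (-15 + 18) / 1 = 3.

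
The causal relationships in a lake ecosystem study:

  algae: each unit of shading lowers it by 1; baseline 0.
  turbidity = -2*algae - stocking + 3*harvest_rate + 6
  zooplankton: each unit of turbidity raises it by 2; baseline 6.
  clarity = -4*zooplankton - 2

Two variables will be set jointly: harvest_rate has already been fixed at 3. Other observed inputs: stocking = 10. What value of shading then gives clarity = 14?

shading = -5

With harvest_rate held at 3:
Substituting into the turbidity equation gives turbidity = 2*shading + 5.
Substituting into the zooplankton equation gives zooplankton = 4*shading + 16.
So clarity = -16*shading - 66.
Solve -16*shading - 66 = 14: shading = (14 + 66) / -16 = -5.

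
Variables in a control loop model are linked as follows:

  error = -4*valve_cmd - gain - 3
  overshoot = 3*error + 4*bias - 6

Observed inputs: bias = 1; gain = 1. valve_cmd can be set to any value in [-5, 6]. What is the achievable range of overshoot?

-86 to 46

Substituting into the error equation gives error = -4*valve_cmd - 4.
Substituting into the overshoot equation gives overshoot = -12*valve_cmd - 14.
Linear in valve_cmd, so extremes are at the endpoints: valve_cmd = -5 gives overshoot = 46; valve_cmd = 6 gives overshoot = -86.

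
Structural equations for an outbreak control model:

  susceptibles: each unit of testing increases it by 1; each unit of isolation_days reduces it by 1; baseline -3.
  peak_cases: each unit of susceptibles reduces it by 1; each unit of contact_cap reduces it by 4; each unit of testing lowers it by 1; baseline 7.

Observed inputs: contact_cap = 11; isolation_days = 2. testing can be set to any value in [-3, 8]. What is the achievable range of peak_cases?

Substituting into the susceptibles equation gives susceptibles = testing - 5.
peak_cases becomes -2*testing - 32.
Linear in testing, so extremes are at the endpoints: testing = -3 gives peak_cases = -26; testing = 8 gives peak_cases = -48.

-48 to -26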